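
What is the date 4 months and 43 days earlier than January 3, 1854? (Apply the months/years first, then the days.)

Going back 4 months and 43 days from January 3, 1854: first the month/year part, then the days.
month 1 − 4 = -3, which is month 9 of year 1853 → September 1853.
Day 3 is valid in September, giving September 3, 1853.
Now subtract 43 days from September 3, 1853.
Going back 3 days from September 3, 1853 reaches the end of the previous month; 43 − 3 = 40 left.
August 1853 has 31 days: 40 − 31 = 9 left.
July 1853 has 31 days; 31 − 9 = 22 → July 22, 1853.

July 22, 1853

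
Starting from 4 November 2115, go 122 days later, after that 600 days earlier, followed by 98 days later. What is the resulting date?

Advancing 122 days from November 4, 2115:
November has 30 days, so 30 − 4 = 26 days remain after November 4, 2115; 122 − 26 = 96 left.
December 2115 has 31 days: 96 − 31 = 65 left.
January 2116 has 31 days: 65 − 31 = 34 left.
February 2116 has 29 days (2116 is a leap year): 34 − 29 = 5 left.
5 days into March 2116 → March 5, 2116.
Subtracting 600 days from March 5, 2116:
Going back 5 days from March 5, 2116 reaches the end of the previous month; 600 − 5 = 595 left.
February 2116 has 29 days (2116 is a leap year): 595 − 29 = 566 left.
January 2116 has 31 days: 566 − 31 = 535 left.
December 2115 has 31 days: 535 − 31 = 504 left.
November 2115 has 30 days: 504 − 30 = 474 left.
October 2115 has 31 days: 474 − 31 = 443 left.
September 2115 has 30 days: 443 − 30 = 413 left.
August 2115 has 31 days: 413 − 31 = 382 left.
July 2115 has 31 days: 382 − 31 = 351 left.
June 2115 has 30 days: 351 − 30 = 321 left.
May 2115 has 31 days: 321 − 31 = 290 left.
April 2115 has 30 days: 290 − 30 = 260 left.
March 2115 has 31 days: 260 − 31 = 229 left.
February 2115 has 28 days (2115 is not a leap year): 229 − 28 = 201 left.
January 2115 has 31 days: 201 − 31 = 170 left.
December 2114 has 31 days: 170 − 31 = 139 left.
November 2114 has 30 days: 139 − 30 = 109 left.
October 2114 has 31 days: 109 − 31 = 78 left.
September 2114 has 30 days: 78 − 30 = 48 left.
August 2114 has 31 days: 48 − 31 = 17 left.
July 2114 has 31 days; 31 − 17 = 14 → July 14, 2114.
Adding 98 days from July 14, 2114:
July has 31 days, so 31 − 14 = 17 days remain after July 14, 2114; 98 − 17 = 81 left.
August 2114 has 31 days: 81 − 31 = 50 left.
September 2114 has 30 days: 50 − 30 = 20 left.
20 days into October 2114 → October 20, 2114.

October 20, 2114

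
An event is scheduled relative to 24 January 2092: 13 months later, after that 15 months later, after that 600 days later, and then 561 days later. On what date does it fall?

Counting forward 13 months from January 24, 2092:
month 1 + 13 = 14, which is month 2 of year 2093 → February 2093.
Day 24 is valid in February, giving February 24, 2093.
Counting forward 15 months from February 24, 2093:
month 2 + 15 = 17, which is month 5 of year 2094 → May 2094.
Day 24 is valid in May, giving May 24, 2094.
Advancing 600 days from May 24, 2094:
May has 31 days, so 31 − 24 = 7 days remain after May 24, 2094; 600 − 7 = 593 left.
June 2094 has 30 days: 593 − 30 = 563 left.
July 2094 has 31 days: 563 − 31 = 532 left.
August 2094 has 31 days: 532 − 31 = 501 left.
September 2094 has 30 days: 501 − 30 = 471 left.
October 2094 has 31 days: 471 − 31 = 440 left.
November 2094 has 30 days: 440 − 30 = 410 left.
December 2094 has 31 days: 410 − 31 = 379 left.
January 2095 has 31 days: 379 − 31 = 348 left.
February 2095 has 28 days (2095 is not a leap year): 348 − 28 = 320 left.
March 2095 has 31 days: 320 − 31 = 289 left.
April 2095 has 30 days: 289 − 30 = 259 left.
May 2095 has 31 days: 259 − 31 = 228 left.
June 2095 has 30 days: 228 − 30 = 198 left.
July 2095 has 31 days: 198 − 31 = 167 left.
August 2095 has 31 days: 167 − 31 = 136 left.
September 2095 has 30 days: 136 − 30 = 106 left.
October 2095 has 31 days: 106 − 31 = 75 left.
November 2095 has 30 days: 75 − 30 = 45 left.
December 2095 has 31 days: 45 − 31 = 14 left.
14 days into January 2096 → January 14, 2096.
Counting forward 561 days from January 14, 2096:
January has 31 days, so 31 − 14 = 17 days remain after January 14, 2096; 561 − 17 = 544 left.
February 2096 has 29 days (2096 is a leap year): 544 − 29 = 515 left.
March 2096 has 31 days: 515 − 31 = 484 left.
April 2096 has 30 days: 484 − 30 = 454 left.
May 2096 has 31 days: 454 − 31 = 423 left.
June 2096 has 30 days: 423 − 30 = 393 left.
July 2096 has 31 days: 393 − 31 = 362 left.
August 2096 has 31 days: 362 − 31 = 331 left.
September 2096 has 30 days: 331 − 30 = 301 left.
October 2096 has 31 days: 301 − 31 = 270 left.
November 2096 has 30 days: 270 − 30 = 240 left.
December 2096 has 31 days: 240 − 31 = 209 left.
January 2097 has 31 days: 209 − 31 = 178 left.
February 2097 has 28 days (2097 is not a leap year): 178 − 28 = 150 left.
March 2097 has 31 days: 150 − 31 = 119 left.
April 2097 has 30 days: 119 − 30 = 89 left.
May 2097 has 31 days: 89 − 31 = 58 left.
June 2097 has 30 days: 58 − 30 = 28 left.
28 days into July 2097 → July 28, 2097.

July 28, 2097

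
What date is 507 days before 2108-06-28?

Counting back 507 days from June 28, 2108.
Going back 28 days from June 28, 2108 reaches the end of the previous month; 507 − 28 = 479 left.
May 2108 has 31 days: 479 − 31 = 448 left.
April 2108 has 30 days: 448 − 30 = 418 left.
March 2108 has 31 days: 418 − 31 = 387 left.
February 2108 has 29 days (2108 is a leap year): 387 − 29 = 358 left.
January 2108 has 31 days: 358 − 31 = 327 left.
December 2107 has 31 days: 327 − 31 = 296 left.
November 2107 has 30 days: 296 − 30 = 266 left.
October 2107 has 31 days: 266 − 31 = 235 left.
September 2107 has 30 days: 235 − 30 = 205 left.
August 2107 has 31 days: 205 − 31 = 174 left.
July 2107 has 31 days: 174 − 31 = 143 left.
June 2107 has 30 days: 143 − 30 = 113 left.
May 2107 has 31 days: 113 − 31 = 82 left.
April 2107 has 30 days: 82 − 30 = 52 left.
March 2107 has 31 days: 52 − 31 = 21 left.
February 2107 has 28 days; 28 − 21 = 7 → February 7, 2107.

February 7, 2107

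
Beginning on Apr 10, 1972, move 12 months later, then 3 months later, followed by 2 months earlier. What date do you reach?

Advancing 12 months from April 10, 1972:
month 4 + 12 = 16, which is month 4 of year 1973 → April 1973.
Day 10 is valid in April, giving April 10, 1973.
Adding 3 months from April 10, 1973:
month 4 + 3 = 7 → July 1973.
Day 10 is valid in July, giving July 10, 1973.
Subtracting 2 months from July 10, 1973:
month 7 − 2 = 5 → May 1973.
Day 10 is valid in May, giving May 10, 1973.

May 10, 1973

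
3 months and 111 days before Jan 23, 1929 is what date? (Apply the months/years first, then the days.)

Counting back 3 months and 111 days from January 23, 1929: first the month/year part, then the days.
month 1 − 3 = -2, which is month 10 of year 1928 → October 1928.
Day 23 is valid in October, giving October 23, 1928.
Now subtract 111 days from October 23, 1928.
Going back 23 days from October 23, 1928 reaches the end of the previous month; 111 − 23 = 88 left.
September 1928 has 30 days: 88 − 30 = 58 left.
August 1928 has 31 days: 58 − 31 = 27 left.
July 1928 has 31 days; 31 − 27 = 4 → July 4, 1928.

July 4, 1928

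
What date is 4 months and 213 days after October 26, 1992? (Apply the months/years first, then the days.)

Adding 4 months and 213 days from October 26, 1992: first the month/year part, then the days.
month 10 + 4 = 14, which is month 2 of year 1993 → February 1993.
Day 26 is valid in February, giving February 26, 1993.
Now add 213 days from February 26, 1993.
February has 28 days, so 28 − 26 = 2 days remain after February 26, 1993; 213 − 2 = 211 left.
March 1993 has 31 days: 211 − 31 = 180 left.
April 1993 has 30 days: 180 − 30 = 150 left.
May 1993 has 31 days: 150 − 31 = 119 left.
June 1993 has 30 days: 119 − 30 = 89 left.
July 1993 has 31 days: 89 − 31 = 58 left.
August 1993 has 31 days: 58 − 31 = 27 left.
27 days into September 1993 → September 27, 1993.

September 27, 1993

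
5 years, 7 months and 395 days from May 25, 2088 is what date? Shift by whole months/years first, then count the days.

January 24, 2095

Counting forward 5 years, 7 months and 395 days from May 25, 2088: first the month/year part, then the days.
+5 years → 2093; month 5 + 7 = 12 → December 2093.
Day 25 is valid in December, giving December 25, 2093.
Now add 395 days from December 25, 2093.
December has 31 days, so 31 − 25 = 6 days remain after December 25, 2093; 395 − 6 = 389 left.
January 2094 has 31 days: 389 − 31 = 358 left.
February 2094 has 28 days (2094 is not a leap year): 358 − 28 = 330 left.
March 2094 has 31 days: 330 − 31 = 299 left.
April 2094 has 30 days: 299 − 30 = 269 left.
May 2094 has 31 days: 269 − 31 = 238 left.
June 2094 has 30 days: 238 − 30 = 208 left.
July 2094 has 31 days: 208 − 31 = 177 left.
August 2094 has 31 days: 177 − 31 = 146 left.
September 2094 has 30 days: 146 − 30 = 116 left.
October 2094 has 31 days: 116 − 31 = 85 left.
November 2094 has 30 days: 85 − 30 = 55 left.
December 2094 has 31 days: 55 − 31 = 24 left.
24 days into January 2095 → January 24, 2095.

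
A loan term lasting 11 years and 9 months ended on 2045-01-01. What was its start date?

Subtracting 11 years and 9 months from January 1, 2045.
-11 years → 2034; month 1 − 9 = -8, which is month 4 of year 2033 → April 2033.
Day 1 is valid in April, giving April 1, 2033.

April 1, 2033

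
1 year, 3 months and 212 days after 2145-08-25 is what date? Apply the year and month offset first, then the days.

Adding 1 year, 3 months and 212 days from August 25, 2145: first the month/year part, then the days.
+1 year → 2146; month 8 + 3 = 11 → November 2146.
Day 25 is valid in November, giving November 25, 2146.
Now add 212 days from November 25, 2146.
November has 30 days, so 30 − 25 = 5 days remain after November 25, 2146; 212 − 5 = 207 left.
December 2146 has 31 days: 207 − 31 = 176 left.
January 2147 has 31 days: 176 − 31 = 145 left.
February 2147 has 28 days (2147 is not a leap year): 145 − 28 = 117 left.
March 2147 has 31 days: 117 − 31 = 86 left.
April 2147 has 30 days: 86 − 30 = 56 left.
May 2147 has 31 days: 56 − 31 = 25 left.
25 days into June 2147 → June 25, 2147.

June 25, 2147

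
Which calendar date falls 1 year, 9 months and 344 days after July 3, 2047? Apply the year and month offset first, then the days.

Advancing 1 year, 9 months and 344 days from July 3, 2047: first the month/year part, then the days.
+1 year → 2048; month 7 + 9 = 16, which is month 4 of year 2049 → April 2049.
Day 3 is valid in April, giving April 3, 2049.
Now add 344 days from April 3, 2049.
April has 30 days, so 30 − 3 = 27 days remain after April 3, 2049; 344 − 27 = 317 left.
May 2049 has 31 days: 317 − 31 = 286 left.
June 2049 has 30 days: 286 − 30 = 256 left.
July 2049 has 31 days: 256 − 31 = 225 left.
August 2049 has 31 days: 225 − 31 = 194 left.
September 2049 has 30 days: 194 − 30 = 164 left.
October 2049 has 31 days: 164 − 31 = 133 left.
November 2049 has 30 days: 133 − 30 = 103 left.
December 2049 has 31 days: 103 − 31 = 72 left.
January 2050 has 31 days: 72 − 31 = 41 left.
February 2050 has 28 days (2050 is not a leap year): 41 − 28 = 13 left.
13 days into March 2050 → March 13, 2050.

March 13, 2050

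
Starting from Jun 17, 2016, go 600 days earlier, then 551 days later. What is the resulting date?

April 29, 2016

Subtracting 600 days from June 17, 2016:
Going back 17 days from June 17, 2016 reaches the end of the previous month; 600 − 17 = 583 left.
May 2016 has 31 days: 583 − 31 = 552 left.
April 2016 has 30 days: 552 − 30 = 522 left.
March 2016 has 31 days: 522 − 31 = 491 left.
February 2016 has 29 days (2016 is a leap year): 491 − 29 = 462 left.
January 2016 has 31 days: 462 − 31 = 431 left.
December 2015 has 31 days: 431 − 31 = 400 left.
November 2015 has 30 days: 400 − 30 = 370 left.
October 2015 has 31 days: 370 − 31 = 339 left.
September 2015 has 30 days: 339 − 30 = 309 left.
August 2015 has 31 days: 309 − 31 = 278 left.
July 2015 has 31 days: 278 − 31 = 247 left.
June 2015 has 30 days: 247 − 30 = 217 left.
May 2015 has 31 days: 217 − 31 = 186 left.
April 2015 has 30 days: 186 − 30 = 156 left.
March 2015 has 31 days: 156 − 31 = 125 left.
February 2015 has 28 days (2015 is not a leap year): 125 − 28 = 97 left.
January 2015 has 31 days: 97 − 31 = 66 left.
December 2014 has 31 days: 66 − 31 = 35 left.
November 2014 has 30 days: 35 − 30 = 5 left.
October 2014 has 31 days; 31 − 5 = 26 → October 26, 2014.
Counting forward 551 days from October 26, 2014:
October has 31 days, so 31 − 26 = 5 days remain after October 26, 2014; 551 − 5 = 546 left.
November 2014 has 30 days: 546 − 30 = 516 left.
December 2014 has 31 days: 516 − 31 = 485 left.
January 2015 has 31 days: 485 − 31 = 454 left.
February 2015 has 28 days (2015 is not a leap year): 454 − 28 = 426 left.
March 2015 has 31 days: 426 − 31 = 395 left.
April 2015 has 30 days: 395 − 30 = 365 left.
May 2015 has 31 days: 365 − 31 = 334 left.
June 2015 has 30 days: 334 − 30 = 304 left.
July 2015 has 31 days: 304 − 31 = 273 left.
August 2015 has 31 days: 273 − 31 = 242 left.
September 2015 has 30 days: 242 − 30 = 212 left.
October 2015 has 31 days: 212 − 31 = 181 left.
November 2015 has 30 days: 181 − 30 = 151 left.
December 2015 has 31 days: 151 − 31 = 120 left.
January 2016 has 31 days: 120 − 31 = 89 left.
February 2016 has 29 days (2016 is a leap year): 89 − 29 = 60 left.
March 2016 has 31 days: 60 − 31 = 29 left.
29 days into April 2016 → April 29, 2016.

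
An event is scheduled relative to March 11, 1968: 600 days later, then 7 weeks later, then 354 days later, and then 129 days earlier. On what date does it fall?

August 2, 1970

Adding 600 days from March 11, 1968:
March has 31 days, so 31 − 11 = 20 days remain after March 11, 1968; 600 − 20 = 580 left.
April 1968 has 30 days: 580 − 30 = 550 left.
May 1968 has 31 days: 550 − 31 = 519 left.
June 1968 has 30 days: 519 − 30 = 489 left.
July 1968 has 31 days: 489 − 31 = 458 left.
August 1968 has 31 days: 458 − 31 = 427 left.
September 1968 has 30 days: 427 − 30 = 397 left.
October 1968 has 31 days: 397 − 31 = 366 left.
November 1968 has 30 days: 366 − 30 = 336 left.
December 1968 has 31 days: 336 − 31 = 305 left.
January 1969 has 31 days: 305 − 31 = 274 left.
February 1969 has 28 days (1969 is not a leap year): 274 − 28 = 246 left.
March 1969 has 31 days: 246 − 31 = 215 left.
April 1969 has 30 days: 215 − 30 = 185 left.
May 1969 has 31 days: 185 − 31 = 154 left.
June 1969 has 30 days: 154 − 30 = 124 left.
July 1969 has 31 days: 124 − 31 = 93 left.
August 1969 has 31 days: 93 − 31 = 62 left.
September 1969 has 30 days: 62 − 30 = 32 left.
October 1969 has 31 days: 32 − 31 = 1 left.
1 day into November 1969 → November 1, 1969.
Adding 7 weeks (= 49 days) from November 1, 1969:
November has 30 days, so 30 − 1 = 29 days remain after November 1, 1969; 49 − 29 = 20 left.
20 days into December 1969 → December 20, 1969.
Advancing 354 days from December 20, 1969:
December has 31 days, so 31 − 20 = 11 days remain after December 20, 1969; 354 − 11 = 343 left.
January 1970 has 31 days: 343 − 31 = 312 left.
February 1970 has 28 days (1970 is not a leap year): 312 − 28 = 284 left.
March 1970 has 31 days: 284 − 31 = 253 left.
April 1970 has 30 days: 253 − 30 = 223 left.
May 1970 has 31 days: 223 − 31 = 192 left.
June 1970 has 30 days: 192 − 30 = 162 left.
July 1970 has 31 days: 162 − 31 = 131 left.
August 1970 has 31 days: 131 − 31 = 100 left.
September 1970 has 30 days: 100 − 30 = 70 left.
October 1970 has 31 days: 70 − 31 = 39 left.
November 1970 has 30 days: 39 − 30 = 9 left.
9 days into December 1970 → December 9, 1970.
Going back 129 days from December 9, 1970:
Going back 9 days from December 9, 1970 reaches the end of the previous month; 129 − 9 = 120 left.
November 1970 has 30 days: 120 − 30 = 90 left.
October 1970 has 31 days: 90 − 31 = 59 left.
September 1970 has 30 days: 59 − 30 = 29 left.
August 1970 has 31 days; 31 − 29 = 2 → August 2, 1970.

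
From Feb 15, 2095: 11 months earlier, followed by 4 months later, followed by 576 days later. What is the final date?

Counting back 11 months from February 15, 2095:
month 2 − 11 = -9, which is month 3 of year 2094 → March 2094.
Day 15 is valid in March, giving March 15, 2094.
Counting forward 4 months from March 15, 2094:
month 3 + 4 = 7 → July 2094.
Day 15 is valid in July, giving July 15, 2094.
Counting forward 576 days from July 15, 2094:
July has 31 days, so 31 − 15 = 16 days remain after July 15, 2094; 576 − 16 = 560 left.
August 2094 has 31 days: 560 − 31 = 529 left.
September 2094 has 30 days: 529 − 30 = 499 left.
October 2094 has 31 days: 499 − 31 = 468 left.
November 2094 has 30 days: 468 − 30 = 438 left.
December 2094 has 31 days: 438 − 31 = 407 left.
January 2095 has 31 days: 407 − 31 = 376 left.
February 2095 has 28 days (2095 is not a leap year): 376 − 28 = 348 left.
March 2095 has 31 days: 348 − 31 = 317 left.
April 2095 has 30 days: 317 − 30 = 287 left.
May 2095 has 31 days: 287 − 31 = 256 left.
June 2095 has 30 days: 256 − 30 = 226 left.
July 2095 has 31 days: 226 − 31 = 195 left.
August 2095 has 31 days: 195 − 31 = 164 left.
September 2095 has 30 days: 164 − 30 = 134 left.
October 2095 has 31 days: 134 − 31 = 103 left.
November 2095 has 30 days: 103 − 30 = 73 left.
December 2095 has 31 days: 73 − 31 = 42 left.
January 2096 has 31 days: 42 − 31 = 11 left.
11 days into February 2096 → February 11, 2096.

February 11, 2096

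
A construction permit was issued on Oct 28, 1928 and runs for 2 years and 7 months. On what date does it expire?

Counting forward 2 years and 7 months from October 28, 1928.
+2 years → 1930; month 10 + 7 = 17, which is month 5 of year 1931 → May 1931.
Day 28 is valid in May, giving May 28, 1931.

May 28, 1931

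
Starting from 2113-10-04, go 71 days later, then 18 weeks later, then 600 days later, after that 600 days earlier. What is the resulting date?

Advancing 71 days from October 4, 2113:
October has 31 days, so 31 − 4 = 27 days remain after October 4, 2113; 71 − 27 = 44 left.
November 2113 has 30 days: 44 − 30 = 14 left.
14 days into December 2113 → December 14, 2113.
Adding 18 weeks (= 126 days) from December 14, 2113:
December has 31 days, so 31 − 14 = 17 days remain after December 14, 2113; 126 − 17 = 109 left.
January 2114 has 31 days: 109 − 31 = 78 left.
February 2114 has 28 days (2114 is not a leap year): 78 − 28 = 50 left.
March 2114 has 31 days: 50 − 31 = 19 left.
19 days into April 2114 → April 19, 2114.
Adding 600 days from April 19, 2114:
April has 30 days, so 30 − 19 = 11 days remain after April 19, 2114; 600 − 11 = 589 left.
May 2114 has 31 days: 589 − 31 = 558 left.
June 2114 has 30 days: 558 − 30 = 528 left.
July 2114 has 31 days: 528 − 31 = 497 left.
August 2114 has 31 days: 497 − 31 = 466 left.
September 2114 has 30 days: 466 − 30 = 436 left.
October 2114 has 31 days: 436 − 31 = 405 left.
November 2114 has 30 days: 405 − 30 = 375 left.
December 2114 has 31 days: 375 − 31 = 344 left.
January 2115 has 31 days: 344 − 31 = 313 left.
February 2115 has 28 days (2115 is not a leap year): 313 − 28 = 285 left.
March 2115 has 31 days: 285 − 31 = 254 left.
April 2115 has 30 days: 254 − 30 = 224 left.
May 2115 has 31 days: 224 − 31 = 193 left.
June 2115 has 30 days: 193 − 30 = 163 left.
July 2115 has 31 days: 163 − 31 = 132 left.
August 2115 has 31 days: 132 − 31 = 101 left.
September 2115 has 30 days: 101 − 30 = 71 left.
October 2115 has 31 days: 71 − 31 = 40 left.
November 2115 has 30 days: 40 − 30 = 10 left.
10 days into December 2115 → December 10, 2115.
Going back 600 days from December 10, 2115:
Going back 10 days from December 10, 2115 reaches the end of the previous month; 600 − 10 = 590 left.
November 2115 has 30 days: 590 − 30 = 560 left.
October 2115 has 31 days: 560 − 31 = 529 left.
September 2115 has 30 days: 529 − 30 = 499 left.
August 2115 has 31 days: 499 − 31 = 468 left.
July 2115 has 31 days: 468 − 31 = 437 left.
June 2115 has 30 days: 437 − 30 = 407 left.
May 2115 has 31 days: 407 − 31 = 376 left.
April 2115 has 30 days: 376 − 30 = 346 left.
March 2115 has 31 days: 346 − 31 = 315 left.
February 2115 has 28 days (2115 is not a leap year): 315 − 28 = 287 left.
January 2115 has 31 days: 287 − 31 = 256 left.
December 2114 has 31 days: 256 − 31 = 225 left.
November 2114 has 30 days: 225 − 30 = 195 left.
October 2114 has 31 days: 195 − 31 = 164 left.
September 2114 has 30 days: 164 − 30 = 134 left.
August 2114 has 31 days: 134 − 31 = 103 left.
July 2114 has 31 days: 103 − 31 = 72 left.
June 2114 has 30 days: 72 − 30 = 42 left.
May 2114 has 31 days: 42 − 31 = 11 left.
April 2114 has 30 days; 30 − 11 = 19 → April 19, 2114.

April 19, 2114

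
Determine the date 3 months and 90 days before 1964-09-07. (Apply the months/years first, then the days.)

Counting back 3 months and 90 days from September 7, 1964: first the month/year part, then the days.
month 9 − 3 = 6 → June 1964.
Day 7 is valid in June, giving June 7, 1964.
Now subtract 90 days from June 7, 1964.
Going back 7 days from June 7, 1964 reaches the end of the previous month; 90 − 7 = 83 left.
May 1964 has 31 days: 83 − 31 = 52 left.
April 1964 has 30 days: 52 − 30 = 22 left.
March 1964 has 31 days; 31 − 22 = 9 → March 9, 1964.

March 9, 1964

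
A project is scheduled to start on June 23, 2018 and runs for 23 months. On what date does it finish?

Advancing 23 months from June 23, 2018.
month 6 + 23 = 29, which is month 5 of year 2020 → May 2020.
Day 23 is valid in May, giving May 23, 2020.

May 23, 2020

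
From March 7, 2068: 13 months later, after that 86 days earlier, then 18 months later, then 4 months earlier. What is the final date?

March 11, 2070

Counting forward 13 months from March 7, 2068:
month 3 + 13 = 16, which is month 4 of year 2069 → April 2069.
Day 7 is valid in April, giving April 7, 2069.
Subtracting 86 days from April 7, 2069:
Going back 7 days from April 7, 2069 reaches the end of the previous month; 86 − 7 = 79 left.
March 2069 has 31 days: 79 − 31 = 48 left.
February 2069 has 28 days (2069 is not a leap year): 48 − 28 = 20 left.
January 2069 has 31 days; 31 − 20 = 11 → January 11, 2069.
Advancing 18 months from January 11, 2069:
month 1 + 18 = 19, which is month 7 of year 2070 → July 2070.
Day 11 is valid in July, giving July 11, 2070.
Subtracting 4 months from July 11, 2070:
month 7 − 4 = 3 → March 2070.
Day 11 is valid in March, giving March 11, 2070.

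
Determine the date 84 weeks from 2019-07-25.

Counting forward 84 weeks = 588 days from July 25, 2019.
July has 31 days, so 31 − 25 = 6 days remain after July 25, 2019; 588 − 6 = 582 left.
August 2019 has 31 days: 582 − 31 = 551 left.
September 2019 has 30 days: 551 − 30 = 521 left.
October 2019 has 31 days: 521 − 31 = 490 left.
November 2019 has 30 days: 490 − 30 = 460 left.
December 2019 has 31 days: 460 − 31 = 429 left.
January 2020 has 31 days: 429 − 31 = 398 left.
February 2020 has 29 days (2020 is a leap year): 398 − 29 = 369 left.
March 2020 has 31 days: 369 − 31 = 338 left.
April 2020 has 30 days: 338 − 30 = 308 left.
May 2020 has 31 days: 308 − 31 = 277 left.
June 2020 has 30 days: 277 − 30 = 247 left.
July 2020 has 31 days: 247 − 31 = 216 left.
August 2020 has 31 days: 216 − 31 = 185 left.
September 2020 has 30 days: 185 − 30 = 155 left.
October 2020 has 31 days: 155 − 31 = 124 left.
November 2020 has 30 days: 124 − 30 = 94 left.
December 2020 has 31 days: 94 − 31 = 63 left.
January 2021 has 31 days: 63 − 31 = 32 left.
February 2021 has 28 days (2021 is not a leap year): 32 − 28 = 4 left.
4 days into March 2021 → March 4, 2021.

March 4, 2021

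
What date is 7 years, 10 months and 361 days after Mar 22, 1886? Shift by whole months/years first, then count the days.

January 18, 1895

Adding 7 years, 10 months and 361 days from March 22, 1886: first the month/year part, then the days.
+7 years → 1893; month 3 + 10 = 13, which is month 1 of year 1894 → January 1894.
Day 22 is valid in January, giving January 22, 1894.
Now add 361 days from January 22, 1894.
January has 31 days, so 31 − 22 = 9 days remain after January 22, 1894; 361 − 9 = 352 left.
February 1894 has 28 days (1894 is not a leap year): 352 − 28 = 324 left.
March 1894 has 31 days: 324 − 31 = 293 left.
April 1894 has 30 days: 293 − 30 = 263 left.
May 1894 has 31 days: 263 − 31 = 232 left.
June 1894 has 30 days: 232 − 30 = 202 left.
July 1894 has 31 days: 202 − 31 = 171 left.
August 1894 has 31 days: 171 − 31 = 140 left.
September 1894 has 30 days: 140 − 30 = 110 left.
October 1894 has 31 days: 110 − 31 = 79 left.
November 1894 has 30 days: 79 − 30 = 49 left.
December 1894 has 31 days: 49 − 31 = 18 left.
18 days into January 1895 → January 18, 1895.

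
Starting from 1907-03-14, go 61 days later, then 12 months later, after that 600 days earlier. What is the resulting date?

Adding 61 days from March 14, 1907:
March has 31 days, so 31 − 14 = 17 days remain after March 14, 1907; 61 − 17 = 44 left.
April 1907 has 30 days: 44 − 30 = 14 left.
14 days into May 1907 → May 14, 1907.
Counting forward 12 months from May 14, 1907:
month 5 + 12 = 17, which is month 5 of year 1908 → May 1908.
Day 14 is valid in May, giving May 14, 1908.
Subtracting 600 days from May 14, 1908:
Going back 14 days from May 14, 1908 reaches the end of the previous month; 600 − 14 = 586 left.
April 1908 has 30 days: 586 − 30 = 556 left.
March 1908 has 31 days: 556 − 31 = 525 left.
February 1908 has 29 days (1908 is a leap year): 525 − 29 = 496 left.
January 1908 has 31 days: 496 − 31 = 465 left.
December 1907 has 31 days: 465 − 31 = 434 left.
November 1907 has 30 days: 434 − 30 = 404 left.
October 1907 has 31 days: 404 − 31 = 373 left.
September 1907 has 30 days: 373 − 30 = 343 left.
August 1907 has 31 days: 343 − 31 = 312 left.
July 1907 has 31 days: 312 − 31 = 281 left.
June 1907 has 30 days: 281 − 30 = 251 left.
May 1907 has 31 days: 251 − 31 = 220 left.
April 1907 has 30 days: 220 − 30 = 190 left.
March 1907 has 31 days: 190 − 31 = 159 left.
February 1907 has 28 days (1907 is not a leap year): 159 − 28 = 131 left.
January 1907 has 31 days: 131 − 31 = 100 left.
December 1906 has 31 days: 100 − 31 = 69 left.
November 1906 has 30 days: 69 − 30 = 39 left.
October 1906 has 31 days: 39 − 31 = 8 left.
September 1906 has 30 days; 30 − 8 = 22 → September 22, 1906.

September 22, 1906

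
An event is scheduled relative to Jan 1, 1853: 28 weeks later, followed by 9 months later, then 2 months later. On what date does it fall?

Counting forward 28 weeks (= 196 days) from January 1, 1853:
January has 31 days, so 31 − 1 = 30 days remain after January 1, 1853; 196 − 30 = 166 left.
February 1853 has 28 days (1853 is not a leap year): 166 − 28 = 138 left.
March 1853 has 31 days: 138 − 31 = 107 left.
April 1853 has 30 days: 107 − 30 = 77 left.
May 1853 has 31 days: 77 − 31 = 46 left.
June 1853 has 30 days: 46 − 30 = 16 left.
16 days into July 1853 → July 16, 1853.
Adding 9 months from July 16, 1853:
month 7 + 9 = 16, which is month 4 of year 1854 → April 1854.
Day 16 is valid in April, giving April 16, 1854.
Counting forward 2 months from April 16, 1854:
month 4 + 2 = 6 → June 1854.
Day 16 is valid in June, giving June 16, 1854.

June 16, 1854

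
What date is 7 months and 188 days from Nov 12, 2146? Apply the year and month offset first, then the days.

December 17, 2147

Counting forward 7 months and 188 days from November 12, 2146: first the month/year part, then the days.
month 11 + 7 = 18, which is month 6 of year 2147 → June 2147.
Day 12 is valid in June, giving June 12, 2147.
Now add 188 days from June 12, 2147.
June has 30 days, so 30 − 12 = 18 days remain after June 12, 2147; 188 − 18 = 170 left.
July 2147 has 31 days: 170 − 31 = 139 left.
August 2147 has 31 days: 139 − 31 = 108 left.
September 2147 has 30 days: 108 − 30 = 78 left.
October 2147 has 31 days: 78 − 31 = 47 left.
November 2147 has 30 days: 47 − 30 = 17 left.
17 days into December 2147 → December 17, 2147.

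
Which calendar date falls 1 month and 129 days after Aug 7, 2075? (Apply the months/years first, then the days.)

January 14, 2076

Adding 1 month and 129 days from August 7, 2075: first the month/year part, then the days.
month 8 + 1 = 9 → September 2075.
Day 7 is valid in September, giving September 7, 2075.
Now add 129 days from September 7, 2075.
September has 30 days, so 30 − 7 = 23 days remain after September 7, 2075; 129 − 23 = 106 left.
October 2075 has 31 days: 106 − 31 = 75 left.
November 2075 has 30 days: 75 − 30 = 45 left.
December 2075 has 31 days: 45 − 31 = 14 left.
14 days into January 2076 → January 14, 2076.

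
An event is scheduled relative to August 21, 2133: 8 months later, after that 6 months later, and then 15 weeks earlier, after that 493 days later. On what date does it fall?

Advancing 8 months from August 21, 2133:
month 8 + 8 = 16, which is month 4 of year 2134 → April 2134.
Day 21 is valid in April, giving April 21, 2134.
Advancing 6 months from April 21, 2134:
month 4 + 6 = 10 → October 2134.
Day 21 is valid in October, giving October 21, 2134.
Subtracting 15 weeks (= 105 days) from October 21, 2134:
Going back 21 days from October 21, 2134 reaches the end of the previous month; 105 − 21 = 84 left.
September 2134 has 30 days: 84 − 30 = 54 left.
August 2134 has 31 days: 54 − 31 = 23 left.
July 2134 has 31 days; 31 − 23 = 8 → July 8, 2134.
Counting forward 493 days from July 8, 2134:
July has 31 days, so 31 − 8 = 23 days remain after July 8, 2134; 493 − 23 = 470 left.
August 2134 has 31 days: 470 − 31 = 439 left.
September 2134 has 30 days: 439 − 30 = 409 left.
October 2134 has 31 days: 409 − 31 = 378 left.
November 2134 has 30 days: 378 − 30 = 348 left.
December 2134 has 31 days: 348 − 31 = 317 left.
January 2135 has 31 days: 317 − 31 = 286 left.
February 2135 has 28 days (2135 is not a leap year): 286 − 28 = 258 left.
March 2135 has 31 days: 258 − 31 = 227 left.
April 2135 has 30 days: 227 − 30 = 197 left.
May 2135 has 31 days: 197 − 31 = 166 left.
June 2135 has 30 days: 166 − 30 = 136 left.
July 2135 has 31 days: 136 − 31 = 105 left.
August 2135 has 31 days: 105 − 31 = 74 left.
September 2135 has 30 days: 74 − 30 = 44 left.
October 2135 has 31 days: 44 − 31 = 13 left.
13 days into November 2135 → November 13, 2135.

November 13, 2135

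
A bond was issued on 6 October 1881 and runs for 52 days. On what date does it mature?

Adding 52 days from October 6, 1881.
October has 31 days, so 31 − 6 = 25 days remain after October 6, 1881; 52 − 25 = 27 left.
27 days into November 1881 → November 27, 1881.

November 27, 1881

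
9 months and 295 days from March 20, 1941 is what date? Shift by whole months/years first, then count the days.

Counting forward 9 months and 295 days from March 20, 1941: first the month/year part, then the days.
month 3 + 9 = 12 → December 1941.
Day 20 is valid in December, giving December 20, 1941.
Now add 295 days from December 20, 1941.
December has 31 days, so 31 − 20 = 11 days remain after December 20, 1941; 295 − 11 = 284 left.
January 1942 has 31 days: 284 − 31 = 253 left.
February 1942 has 28 days (1942 is not a leap year): 253 − 28 = 225 left.
March 1942 has 31 days: 225 − 31 = 194 left.
April 1942 has 30 days: 194 − 30 = 164 left.
May 1942 has 31 days: 164 − 31 = 133 left.
June 1942 has 30 days: 133 − 30 = 103 left.
July 1942 has 31 days: 103 − 31 = 72 left.
August 1942 has 31 days: 72 − 31 = 41 left.
September 1942 has 30 days: 41 − 30 = 11 left.
11 days into October 1942 → October 11, 1942.

October 11, 1942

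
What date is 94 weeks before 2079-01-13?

Subtracting 94 weeks = 658 days from January 13, 2079.
Going back 13 days from January 13, 2079 reaches the end of the previous month; 658 − 13 = 645 left.
December 2078 has 31 days: 645 − 31 = 614 left.
November 2078 has 30 days: 614 − 30 = 584 left.
October 2078 has 31 days: 584 − 31 = 553 left.
September 2078 has 30 days: 553 − 30 = 523 left.
August 2078 has 31 days: 523 − 31 = 492 left.
July 2078 has 31 days: 492 − 31 = 461 left.
June 2078 has 30 days: 461 − 30 = 431 left.
May 2078 has 31 days: 431 − 31 = 400 left.
April 2078 has 30 days: 400 − 30 = 370 left.
March 2078 has 31 days: 370 − 31 = 339 left.
February 2078 has 28 days (2078 is not a leap year): 339 − 28 = 311 left.
January 2078 has 31 days: 311 − 31 = 280 left.
December 2077 has 31 days: 280 − 31 = 249 left.
November 2077 has 30 days: 249 − 30 = 219 left.
October 2077 has 31 days: 219 − 31 = 188 left.
September 2077 has 30 days: 188 − 30 = 158 left.
August 2077 has 31 days: 158 − 31 = 127 left.
July 2077 has 31 days: 127 − 31 = 96 left.
June 2077 has 30 days: 96 − 30 = 66 left.
May 2077 has 31 days: 66 − 31 = 35 left.
April 2077 has 30 days: 35 − 30 = 5 left.
March 2077 has 31 days; 31 − 5 = 26 → March 26, 2077.

March 26, 2077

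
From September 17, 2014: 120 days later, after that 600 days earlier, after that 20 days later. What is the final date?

Adding 120 days from September 17, 2014:
September has 30 days, so 30 − 17 = 13 days remain after September 17, 2014; 120 − 13 = 107 left.
October 2014 has 31 days: 107 − 31 = 76 left.
November 2014 has 30 days: 76 − 30 = 46 left.
December 2014 has 31 days: 46 − 31 = 15 left.
15 days into January 2015 → January 15, 2015.
Going back 600 days from January 15, 2015:
Going back 15 days from January 15, 2015 reaches the end of the previous month; 600 − 15 = 585 left.
December 2014 has 31 days: 585 − 31 = 554 left.
November 2014 has 30 days: 554 − 30 = 524 left.
October 2014 has 31 days: 524 − 31 = 493 left.
September 2014 has 30 days: 493 − 30 = 463 left.
August 2014 has 31 days: 463 − 31 = 432 left.
July 2014 has 31 days: 432 − 31 = 401 left.
June 2014 has 30 days: 401 − 30 = 371 left.
May 2014 has 31 days: 371 − 31 = 340 left.
April 2014 has 30 days: 340 − 30 = 310 left.
March 2014 has 31 days: 310 − 31 = 279 left.
February 2014 has 28 days (2014 is not a leap year): 279 − 28 = 251 left.
January 2014 has 31 days: 251 − 31 = 220 left.
December 2013 has 31 days: 220 − 31 = 189 left.
November 2013 has 30 days: 189 − 30 = 159 left.
October 2013 has 31 days: 159 − 31 = 128 left.
September 2013 has 30 days: 128 − 30 = 98 left.
August 2013 has 31 days: 98 − 31 = 67 left.
July 2013 has 31 days: 67 − 31 = 36 left.
June 2013 has 30 days: 36 − 30 = 6 left.
May 2013 has 31 days; 31 − 6 = 25 → May 25, 2013.
Counting forward 20 days from May 25, 2013:
May has 31 days, so 31 − 25 = 6 days remain after May 25, 2013; 20 − 6 = 14 left.
14 days into June 2013 → June 14, 2013.

June 14, 2013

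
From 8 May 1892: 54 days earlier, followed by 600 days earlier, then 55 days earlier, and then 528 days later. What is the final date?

November 9, 1891

Going back 54 days from May 8, 1892:
Going back 8 days from May 8, 1892 reaches the end of the previous month; 54 − 8 = 46 left.
April 1892 has 30 days: 46 − 30 = 16 left.
March 1892 has 31 days; 31 − 16 = 15 → March 15, 1892.
Counting back 600 days from March 15, 1892:
Going back 15 days from March 15, 1892 reaches the end of the previous month; 600 − 15 = 585 left.
February 1892 has 29 days (1892 is a leap year): 585 − 29 = 556 left.
January 1892 has 31 days: 556 − 31 = 525 left.
December 1891 has 31 days: 525 − 31 = 494 left.
November 1891 has 30 days: 494 − 30 = 464 left.
October 1891 has 31 days: 464 − 31 = 433 left.
September 1891 has 30 days: 433 − 30 = 403 left.
August 1891 has 31 days: 403 − 31 = 372 left.
July 1891 has 31 days: 372 − 31 = 341 left.
June 1891 has 30 days: 341 − 30 = 311 left.
May 1891 has 31 days: 311 − 31 = 280 left.
April 1891 has 30 days: 280 − 30 = 250 left.
March 1891 has 31 days: 250 − 31 = 219 left.
February 1891 has 28 days (1891 is not a leap year): 219 − 28 = 191 left.
January 1891 has 31 days: 191 − 31 = 160 left.
December 1890 has 31 days: 160 − 31 = 129 left.
November 1890 has 30 days: 129 − 30 = 99 left.
October 1890 has 31 days: 99 − 31 = 68 left.
September 1890 has 30 days: 68 − 30 = 38 left.
August 1890 has 31 days: 38 − 31 = 7 left.
July 1890 has 31 days; 31 − 7 = 24 → July 24, 1890.
Subtracting 55 days from July 24, 1890:
Going back 24 days from July 24, 1890 reaches the end of the previous month; 55 − 24 = 31 left.
June 1890 has 30 days: 31 − 30 = 1 left.
May 1890 has 31 days; 31 − 1 = 30 → May 30, 1890.
Adding 528 days from May 30, 1890:
May has 31 days, so 31 − 30 = 1 day remains after May 30, 1890; 528 − 1 = 527 left.
June 1890 has 30 days: 527 − 30 = 497 left.
July 1890 has 31 days: 497 − 31 = 466 left.
August 1890 has 31 days: 466 − 31 = 435 left.
September 1890 has 30 days: 435 − 30 = 405 left.
October 1890 has 31 days: 405 − 31 = 374 left.
November 1890 has 30 days: 374 − 30 = 344 left.
December 1890 has 31 days: 344 − 31 = 313 left.
January 1891 has 31 days: 313 − 31 = 282 left.
February 1891 has 28 days (1891 is not a leap year): 282 − 28 = 254 left.
March 1891 has 31 days: 254 − 31 = 223 left.
April 1891 has 30 days: 223 − 30 = 193 left.
May 1891 has 31 days: 193 − 31 = 162 left.
June 1891 has 30 days: 162 − 30 = 132 left.
July 1891 has 31 days: 132 − 31 = 101 left.
August 1891 has 31 days: 101 − 31 = 70 left.
September 1891 has 30 days: 70 − 30 = 40 left.
October 1891 has 31 days: 40 − 31 = 9 left.
9 days into November 1891 → November 9, 1891.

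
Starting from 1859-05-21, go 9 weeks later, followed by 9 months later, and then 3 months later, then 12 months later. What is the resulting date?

July 23, 1861

Adding 9 weeks (= 63 days) from May 21, 1859:
May has 31 days, so 31 − 21 = 10 days remain after May 21, 1859; 63 − 10 = 53 left.
June 1859 has 30 days: 53 − 30 = 23 left.
23 days into July 1859 → July 23, 1859.
Adding 9 months from July 23, 1859:
month 7 + 9 = 16, which is month 4 of year 1860 → April 1860.
Day 23 is valid in April, giving April 23, 1860.
Counting forward 3 months from April 23, 1860:
month 4 + 3 = 7 → July 1860.
Day 23 is valid in July, giving July 23, 1860.
Advancing 12 months from July 23, 1860:
month 7 + 12 = 19, which is month 7 of year 1861 → July 1861.
Day 23 is valid in July, giving July 23, 1861.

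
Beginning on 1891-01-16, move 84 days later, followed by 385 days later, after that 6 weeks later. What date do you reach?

Counting forward 84 days from January 16, 1891:
January has 31 days, so 31 − 16 = 15 days remain after January 16, 1891; 84 − 15 = 69 left.
February 1891 has 28 days (1891 is not a leap year): 69 − 28 = 41 left.
March 1891 has 31 days: 41 − 31 = 10 left.
10 days into April 1891 → April 10, 1891.
Adding 385 days from April 10, 1891:
April has 30 days, so 30 − 10 = 20 days remain after April 10, 1891; 385 − 20 = 365 left.
May 1891 has 31 days: 365 − 31 = 334 left.
June 1891 has 30 days: 334 − 30 = 304 left.
July 1891 has 31 days: 304 − 31 = 273 left.
August 1891 has 31 days: 273 − 31 = 242 left.
September 1891 has 30 days: 242 − 30 = 212 left.
October 1891 has 31 days: 212 − 31 = 181 left.
November 1891 has 30 days: 181 − 30 = 151 left.
December 1891 has 31 days: 151 − 31 = 120 left.
January 1892 has 31 days: 120 − 31 = 89 left.
February 1892 has 29 days (1892 is a leap year): 89 − 29 = 60 left.
March 1892 has 31 days: 60 − 31 = 29 left.
29 days into April 1892 → April 29, 1892.
Advancing 6 weeks (= 42 days) from April 29, 1892:
April has 30 days, so 30 − 29 = 1 day remains after April 29, 1892; 42 − 1 = 41 left.
May 1892 has 31 days: 41 − 31 = 10 left.
10 days into June 1892 → June 10, 1892.

June 10, 1892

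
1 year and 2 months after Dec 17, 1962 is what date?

February 17, 1964

Adding 1 year and 2 months from December 17, 1962.
+1 year → 1963; month 12 + 2 = 14, which is month 2 of year 1964 → February 1964.
Day 17 is valid in February, giving February 17, 1964.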